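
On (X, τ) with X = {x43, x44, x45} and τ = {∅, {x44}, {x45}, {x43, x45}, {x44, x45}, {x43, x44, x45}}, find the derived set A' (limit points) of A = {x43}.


A' = ∅

For each x ∈ X, list the open sets U ∈ τ with x ∈ U, then check whether U ∩ (A ∖ {x}) ≠ ∅ for every such U.
  x = x43: open {x43, x45} ∋ x has {x43, x45} ∩ (A ∖ {x43}) = ∅, so x is NOT a limit point.
  x = x44: open {x44} ∋ x has {x44} ∩ (A ∖ {x44}) = ∅, so x is NOT a limit point.
  x = x45: open {x45} ∋ x has {x45} ∩ (A ∖ {x45}) = ∅, so x is NOT a limit point.
Collecting: A' = ∅.


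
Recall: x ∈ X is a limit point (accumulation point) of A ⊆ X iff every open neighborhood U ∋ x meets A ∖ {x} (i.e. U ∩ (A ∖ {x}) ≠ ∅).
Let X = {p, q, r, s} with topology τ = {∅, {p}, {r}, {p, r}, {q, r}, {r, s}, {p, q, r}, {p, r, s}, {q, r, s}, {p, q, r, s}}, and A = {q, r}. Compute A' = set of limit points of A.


A' = {q, s}

For each x ∈ X, list the open sets U ∈ τ with x ∈ U, then check whether U ∩ (A ∖ {x}) ≠ ∅ for every such U.
  x = p: open {p} ∋ x has {p} ∩ (A ∖ {p}) = ∅, so x is NOT a limit point.
  x = q: opens ∋ x are {q, r}, {p, q, r}, {q, r, s}, {p, q, r, s}; each meets A ∖ {q}, so x IS a limit point.
  x = r: open {r} ∋ x has {r} ∩ (A ∖ {r}) = ∅, so x is NOT a limit point.
  x = s: opens ∋ x are {r, s}, {p, r, s}, {q, r, s}, {p, q, r, s}; each meets A ∖ {s}, so x IS a limit point.
Collecting: A' = {q, s}.


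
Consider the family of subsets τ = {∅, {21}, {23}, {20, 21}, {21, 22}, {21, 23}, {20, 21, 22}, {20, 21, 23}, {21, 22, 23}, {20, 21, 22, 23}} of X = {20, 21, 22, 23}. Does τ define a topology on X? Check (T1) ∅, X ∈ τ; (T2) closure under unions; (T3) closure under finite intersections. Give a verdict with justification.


τ IS a topology on X.

Axiom (T1): ∅ ∈ τ? Yes; X ∈ τ? Yes.
Axiom (T2/T3): check pairwise unions and intersections of members of τ.
All pairwise intersections and unions checked — each lies in τ. Therefore τ satisfies (T1), (T2), (T3): it IS a topology on X.


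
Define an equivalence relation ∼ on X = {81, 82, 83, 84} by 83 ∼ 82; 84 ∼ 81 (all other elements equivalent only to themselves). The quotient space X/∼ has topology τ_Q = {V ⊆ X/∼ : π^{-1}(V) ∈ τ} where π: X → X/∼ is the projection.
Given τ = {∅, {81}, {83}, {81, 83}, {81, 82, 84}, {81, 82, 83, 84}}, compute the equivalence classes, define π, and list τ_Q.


X/∼ = {[81=84], [82=83]}; |τ_Q| = 2.

Equivalence classes: [81=84], [82=83].
Quotient map π: X → X/∼ sends 81 ↦ [81=84], 82 ↦ [82=83], 83 ↦ [82=83], 84 ↦ [81=84].
For each subset V ⊆ X/∼, compute π^{-1}(V) ⊆ X and check whether π^{-1}(V) ∈ τ. V is open in τ_Q iff π^{-1}(V) ∈ τ.
  V = {}: π^{-1}(V) = ∅ ∈ τ ✓.
  V = {[81=84]}: π^{-1}(V) = {81, 84} ∉ τ ✗.
  V = {[82=83]}: π^{-1}(V) = {82, 83} ∉ τ ✗.
  V = {[81=84], [82=83]}: π^{-1}(V) = {81, 82, 83, 84} ∈ τ ✓.
Open sets in the quotient: τ_Q = {{}, {[81=84], [82=83]}} (2 elements).


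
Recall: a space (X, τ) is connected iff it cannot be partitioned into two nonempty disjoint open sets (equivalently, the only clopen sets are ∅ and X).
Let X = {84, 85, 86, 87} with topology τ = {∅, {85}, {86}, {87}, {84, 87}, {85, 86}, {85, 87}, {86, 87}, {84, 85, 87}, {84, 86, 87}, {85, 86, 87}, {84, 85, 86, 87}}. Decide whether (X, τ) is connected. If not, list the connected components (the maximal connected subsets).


(X, τ) is disconnected; components = [{85}, {86}, {84, 87}].

Find clopen sets (U ∈ τ with X ∖ U ∈ τ):
  U = ∅, X ∖ U = {84, 85, 86, 87} — both open, so U is clopen.
  U = {85}, X ∖ U = {84, 86, 87} — both open, so U is clopen.
  U = {86}, X ∖ U = {84, 85, 87} — both open, so U is clopen.
  U = {84, 87}, X ∖ U = {85, 86} — both open, so U is clopen.
  U = {85, 86}, X ∖ U = {84, 87} — both open, so U is clopen.
  U = {84, 85, 87}, X ∖ U = {86} — both open, so U is clopen.
  U = {84, 86, 87}, X ∖ U = {85} — both open, so U is clopen.
  U = {84, 85, 86, 87}, X ∖ U = ∅ — both open, so U is clopen.
Nontrivial clopen(s) exist: e.g. {86}. So (X, τ) is disconnected.
Compute connected components by grouping points that agree on all clopens:
  component: {85}
  component: {86}
  component: {84, 87}


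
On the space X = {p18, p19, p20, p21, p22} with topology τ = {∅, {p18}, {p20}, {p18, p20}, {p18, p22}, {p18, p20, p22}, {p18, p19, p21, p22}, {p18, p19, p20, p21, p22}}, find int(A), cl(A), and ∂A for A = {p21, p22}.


int(A) = ∅, cl(A) = {p19, p21, p22}, ∂A = {p19, p21, p22}.

Closed sets in (X, τ) are complements of opens:
  closed(X, τ) = {∅, {p20}, {p19, p21}, {p19, p20, p21}, {p19, p21, p22}, {p18, p19, p21, p22}, {p19, p20, p21, p22}, {p18, p19, p20, p21, p22}}.
int(A) = ⋃ {U ∈ τ : U ⊆ A}. Opens contained in A: ∅.
Taking the union of these: int(A) = ∅.
cl(A) = ⋂ {C closed : A ⊆ C}. Closed sets containing A: {p19, p21, p22}, {p18, p19, p21, p22}, {p19, p20, p21, p22}, {p18, p19, p20, p21, p22}.
Intersecting these: cl(A) = {p19, p21, p22}.
∂A = cl(A) ∖ int(A) = {p19, p21, p22} ∖ ∅ = {p19, p21, p22}.


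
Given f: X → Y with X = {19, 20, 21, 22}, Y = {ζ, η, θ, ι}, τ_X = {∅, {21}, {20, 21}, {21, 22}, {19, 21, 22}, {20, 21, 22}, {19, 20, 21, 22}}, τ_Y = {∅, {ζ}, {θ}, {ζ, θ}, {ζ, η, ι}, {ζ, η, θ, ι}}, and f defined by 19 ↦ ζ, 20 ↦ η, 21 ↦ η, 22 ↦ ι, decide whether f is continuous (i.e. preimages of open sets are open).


f is NOT continuous.

Compute f^{-1}(U) for each U ∈ τ_Y:
  U = ∅: f^{-1}(U) = ∅ ∈ τ_X ✓.
  U = {ζ}: f^{-1}(U) = {19} ∉ τ_X ✗.
  U = {θ}: f^{-1}(U) = ∅ ∈ τ_X ✓.
  U = {ζ, θ}: f^{-1}(U) = {19} ∉ τ_X ✗.
  U = {ζ, η, ι}: f^{-1}(U) = {19, 20, 21, 22} ∈ τ_X ✓.
  U = {ζ, η, θ, ι}: f^{-1}(U) = {19, 20, 21, 22} ∈ τ_X ✓.
Found U = {ζ} with f^{-1}(U) = {19} not in τ_X. Therefore f is NOT continuous.


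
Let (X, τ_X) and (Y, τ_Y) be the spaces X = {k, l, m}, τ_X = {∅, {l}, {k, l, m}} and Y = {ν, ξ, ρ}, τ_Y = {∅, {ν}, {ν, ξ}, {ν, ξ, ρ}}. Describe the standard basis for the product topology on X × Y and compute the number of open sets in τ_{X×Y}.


Basis B = {∅ × ∅, {l} × {ν}, {l} × {ν, ξ}, {k, l, m} × {ν}, {l} × {ν, ξ, ρ}, {k, l, m} × {ν, ξ}, {k, l, m} × {ν, ξ, ρ}}; |τ_{X×Y}| = 10.

Enumerate products U × V with U ∈ τ_X, V ∈ τ_Y (deduplicated):
  ∅ × ∅ = {} (∅)
  {l} × {ν} = {(l,ν)}
  {l} × {ν, ξ} = {(l,ν), (l,ξ)}
  {k, l, m} × {ν} = {(k,ν), (l,ν), (m,ν)}
  {l} × {ν, ξ, ρ} = {(l,ν), (l,ξ), (l,ρ)}
  {k, l, m} × {ν, ξ} = {(k,ν), (k,ξ), (l,ν), (l,ξ), (m,ν), (m,ξ)}
  {k, l, m} × {ν, ξ, ρ} = {(k,ν), (k,ξ), (k,ρ), (l,ν), (l,ξ), (l,ρ), (m,ν), (m,ξ), (m,ρ)}
These 7 distinct sets form the basis B.
Close under arbitrary unions to get τ_{X×Y}; counting gives |τ_{X×Y}| = 10.


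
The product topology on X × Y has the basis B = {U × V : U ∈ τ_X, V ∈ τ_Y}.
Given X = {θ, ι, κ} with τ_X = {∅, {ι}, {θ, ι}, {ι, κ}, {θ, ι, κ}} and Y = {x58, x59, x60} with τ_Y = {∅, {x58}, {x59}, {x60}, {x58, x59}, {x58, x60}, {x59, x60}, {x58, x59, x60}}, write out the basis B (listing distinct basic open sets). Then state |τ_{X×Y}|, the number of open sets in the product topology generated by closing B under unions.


Basis B = {∅ × ∅, {ι} × {x58}, {ι} × {x59}, {ι} × {x60}, {θ, ι} × {x58}, {θ, ι} × {x59}, {θ, ι} × {x60}, {ι} × {x58, x59}, {ι} × {x58, x60}, {ι, κ} × {x58}, {ι} × {x59, x60}, {ι, κ} × {x59}, {ι, κ} × {x60}, {θ, ι, κ} × {x58}, {θ, ι, κ} × {x59}, {θ, ι, κ} × {x60}, {ι} × {x58, x59, x60}, {θ, ι} × {x58, x59}, {θ, ι} × {x58, x60}, {θ, ι} × {x59, x60}, {ι, κ} × {x58, x59}, {ι, κ} × {x58, x60}, {ι, κ} × {x59, x60}, {θ, ι} × {x58, x59, x60}, {θ, ι, κ} × {x58, x59}, {θ, ι, κ} × {x58, x60}, {θ, ι, κ} × {x59, x60}, {ι, κ} × {x58, x59, x60}, {θ, ι, κ} × {x58, x59, x60}}; |τ_{X×Y}| = 125.

Enumerate products U × V with U ∈ τ_X, V ∈ τ_Y (deduplicated):
  ∅ × ∅ = {} (∅)
  {ι} × {x58} = {(ι,x58)}
  {ι} × {x59} = {(ι,x59)}
  {ι} × {x60} = {(ι,x60)}
  {θ, ι} × {x58} = {(θ,x58), (ι,x58)}
  {θ, ι} × {x59} = {(θ,x59), (ι,x59)}
  {θ, ι} × {x60} = {(θ,x60), (ι,x60)}
  {ι} × {x58, x59} = {(ι,x58), (ι,x59)}
  {ι} × {x58, x60} = {(ι,x58), (ι,x60)}
  {ι, κ} × {x58} = {(ι,x58), (κ,x58)}
  {ι} × {x59, x60} = {(ι,x59), (ι,x60)}
  {ι, κ} × {x59} = {(ι,x59), (κ,x59)}
  {ι, κ} × {x60} = {(ι,x60), (κ,x60)}
  {θ, ι, κ} × {x58} = {(θ,x58), (ι,x58), (κ,x58)}
  {θ, ι, κ} × {x59} = {(θ,x59), (ι,x59), (κ,x59)}
  {θ, ι, κ} × {x60} = {(θ,x60), (ι,x60), (κ,x60)}
  {ι} × {x58, x59, x60} = {(ι,x58), (ι,x59), (ι,x60)}
  {θ, ι} × {x58, x59} = {(θ,x58), (θ,x59), (ι,x58), (ι,x59)}
  {θ, ι} × {x58, x60} = {(θ,x58), (θ,x60), (ι,x58), (ι,x60)}
  {θ, ι} × {x59, x60} = {(θ,x59), (θ,x60), (ι,x59), (ι,x60)}
  {ι, κ} × {x58, x59} = {(ι,x58), (ι,x59), (κ,x58), (κ,x59)}
  {ι, κ} × {x58, x60} = {(ι,x58), (ι,x60), (κ,x58), (κ,x60)}
  {ι, κ} × {x59, x60} = {(ι,x59), (ι,x60), (κ,x59), (κ,x60)}
  {θ, ι} × {x58, x59, x60} = {(θ,x58), (θ,x59), (θ,x60), (ι,x58), (ι,x59), (ι,x60)}
  {θ, ι, κ} × {x58, x59} = {(θ,x58), (θ,x59), (ι,x58), (ι,x59), (κ,x58), (κ,x59)}
  {θ, ι, κ} × {x58, x60} = {(θ,x58), (θ,x60), (ι,x58), (ι,x60), (κ,x58), (κ,x60)}
  {θ, ι, κ} × {x59, x60} = {(θ,x59), (θ,x60), (ι,x59), (ι,x60), (κ,x59), (κ,x60)}
  {ι, κ} × {x58, x59, x60} = {(ι,x58), (ι,x59), (ι,x60), (κ,x58), (κ,x59), (κ,x60)}
  {θ, ι, κ} × {x58, x59, x60} = {(θ,x58), (θ,x59), (θ,x60), (ι,x58), (ι,x59), (ι,x60), (κ,x58), (κ,x59), (κ,x60)}
These 29 distinct sets form the basis B.
Close under arbitrary unions to get τ_{X×Y}; counting gives |τ_{X×Y}| = 125.


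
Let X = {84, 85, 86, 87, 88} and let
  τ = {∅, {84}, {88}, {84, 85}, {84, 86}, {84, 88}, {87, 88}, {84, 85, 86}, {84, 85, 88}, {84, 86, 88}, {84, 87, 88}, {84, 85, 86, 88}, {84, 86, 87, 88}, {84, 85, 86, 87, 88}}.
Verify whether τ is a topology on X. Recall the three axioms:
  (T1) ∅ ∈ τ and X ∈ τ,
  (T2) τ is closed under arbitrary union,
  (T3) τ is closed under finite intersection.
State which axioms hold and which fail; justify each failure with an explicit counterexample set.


τ is NOT a topology on X.

Axiom (T1): ∅ ∈ τ? Yes; X ∈ τ? Yes.
Axiom (T2/T3): check pairwise unions and intersections of members of τ.
Counterexample for (T2): {84, 85} ∪ {87, 88} = {84, 85, 87, 88} ∉ τ. Therefore τ is NOT a topology.


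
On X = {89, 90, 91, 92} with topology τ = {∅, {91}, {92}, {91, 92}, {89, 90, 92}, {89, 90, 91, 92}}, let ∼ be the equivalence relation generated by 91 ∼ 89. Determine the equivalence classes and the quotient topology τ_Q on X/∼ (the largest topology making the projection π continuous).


X/∼ = {[89=91], [90], [92]}; |τ_Q| = 3.

Equivalence classes: [89=91], [90], [92].
Quotient map π: X → X/∼ sends 89 ↦ [89=91], 90 ↦ [90], 91 ↦ [89=91], 92 ↦ [92].
For each subset V ⊆ X/∼, compute π^{-1}(V) ⊆ X and check whether π^{-1}(V) ∈ τ. V is open in τ_Q iff π^{-1}(V) ∈ τ.
  V = {}: π^{-1}(V) = ∅ ∈ τ ✓.
  V = {[89=91]}: π^{-1}(V) = {89, 91} ∉ τ ✗.
  V = {[90]}: π^{-1}(V) = {90} ∉ τ ✗.
  V = {[89=91], [90]}: π^{-1}(V) = {89, 90, 91} ∉ τ ✗.
  V = {[92]}: π^{-1}(V) = {92} ∈ τ ✓.
  V = {[89=91], [92]}: π^{-1}(V) = {89, 91, 92} ∉ τ ✗.
  V = {[90], [92]}: π^{-1}(V) = {90, 92} ∉ τ ✗.
  V = {[89=91], [90], [92]}: π^{-1}(V) = {89, 90, 91, 92} ∈ τ ✓.
Open sets in the quotient: τ_Q = {{}, {[92]}, {[89=91], [90], [92]}} (3 elements).


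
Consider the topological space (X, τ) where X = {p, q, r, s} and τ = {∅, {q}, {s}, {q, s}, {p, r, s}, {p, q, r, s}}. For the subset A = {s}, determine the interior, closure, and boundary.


int(A) = {s}, cl(A) = {p, r, s}, ∂A = {p, r}.

Closed sets in (X, τ) are complements of opens:
  closed(X, τ) = {∅, {q}, {p, r}, {p, q, r}, {p, r, s}, {p, q, r, s}}.
int(A) = ⋃ {U ∈ τ : U ⊆ A}. Opens contained in A: ∅, {s}.
Taking the union of these: int(A) = {s}.
cl(A) = ⋂ {C closed : A ⊆ C}. Closed sets containing A: {p, r, s}, {p, q, r, s}.
Intersecting these: cl(A) = {p, r, s}.
∂A = cl(A) ∖ int(A) = {p, r, s} ∖ {s} = {p, r}.


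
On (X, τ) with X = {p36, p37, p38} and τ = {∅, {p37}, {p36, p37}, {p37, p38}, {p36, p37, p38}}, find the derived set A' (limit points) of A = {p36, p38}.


A' = ∅

For each x ∈ X, list the open sets U ∈ τ with x ∈ U, then check whether U ∩ (A ∖ {x}) ≠ ∅ for every such U.
  x = p36: open {p36, p37} ∋ x has {p36, p37} ∩ (A ∖ {p36}) = ∅, so x is NOT a limit point.
  x = p37: open {p37} ∋ x has {p37} ∩ (A ∖ {p37}) = ∅, so x is NOT a limit point.
  x = p38: open {p37, p38} ∋ x has {p37, p38} ∩ (A ∖ {p38}) = ∅, so x is NOT a limit point.
Collecting: A' = ∅.


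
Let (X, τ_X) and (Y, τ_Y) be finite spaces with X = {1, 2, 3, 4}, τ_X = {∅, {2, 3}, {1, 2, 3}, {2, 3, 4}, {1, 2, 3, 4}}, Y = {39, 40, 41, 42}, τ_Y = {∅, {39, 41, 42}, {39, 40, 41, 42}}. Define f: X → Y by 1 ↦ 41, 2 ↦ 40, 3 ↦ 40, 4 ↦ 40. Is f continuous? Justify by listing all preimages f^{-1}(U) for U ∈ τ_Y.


f is NOT continuous.

Compute f^{-1}(U) for each U ∈ τ_Y:
  U = ∅: f^{-1}(U) = ∅ ∈ τ_X ✓.
  U = {39, 41, 42}: f^{-1}(U) = {1} ∉ τ_X ✗.
  U = {39, 40, 41, 42}: f^{-1}(U) = {1, 2, 3, 4} ∈ τ_X ✓.
Found U = {39, 41, 42} with f^{-1}(U) = {1} not in τ_X. Therefore f is NOT continuous.


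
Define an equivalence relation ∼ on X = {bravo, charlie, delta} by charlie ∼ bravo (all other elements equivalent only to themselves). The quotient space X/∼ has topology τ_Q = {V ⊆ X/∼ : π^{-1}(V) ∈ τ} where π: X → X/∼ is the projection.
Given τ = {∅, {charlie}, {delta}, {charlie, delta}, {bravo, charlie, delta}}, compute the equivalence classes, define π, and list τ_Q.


X/∼ = {[bravo=charlie], [delta]}; |τ_Q| = 3.

Equivalence classes: [bravo=charlie], [delta].
Quotient map π: X → X/∼ sends bravo ↦ [bravo=charlie], charlie ↦ [bravo=charlie], delta ↦ [delta].
For each subset V ⊆ X/∼, compute π^{-1}(V) ⊆ X and check whether π^{-1}(V) ∈ τ. V is open in τ_Q iff π^{-1}(V) ∈ τ.
  V = {}: π^{-1}(V) = ∅ ∈ τ ✓.
  V = {[bravo=charlie]}: π^{-1}(V) = {bravo, charlie} ∉ τ ✗.
  V = {[delta]}: π^{-1}(V) = {delta} ∈ τ ✓.
  V = {[bravo=charlie], [delta]}: π^{-1}(V) = {bravo, charlie, delta} ∈ τ ✓.
Open sets in the quotient: τ_Q = {{}, {[delta]}, {[bravo=charlie], [delta]}} (3 elements).


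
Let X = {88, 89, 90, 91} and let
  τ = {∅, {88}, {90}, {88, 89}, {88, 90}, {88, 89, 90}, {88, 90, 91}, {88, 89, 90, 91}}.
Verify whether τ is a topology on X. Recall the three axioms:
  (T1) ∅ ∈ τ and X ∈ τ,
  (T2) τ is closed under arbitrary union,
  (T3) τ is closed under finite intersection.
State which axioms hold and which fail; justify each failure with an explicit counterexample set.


τ IS a topology on X.

Axiom (T1): ∅ ∈ τ? Yes; X ∈ τ? Yes.
Axiom (T2/T3): check pairwise unions and intersections of members of τ.
All pairwise intersections and unions checked — each lies in τ. Therefore τ satisfies (T1), (T2), (T3): it IS a topology on X.


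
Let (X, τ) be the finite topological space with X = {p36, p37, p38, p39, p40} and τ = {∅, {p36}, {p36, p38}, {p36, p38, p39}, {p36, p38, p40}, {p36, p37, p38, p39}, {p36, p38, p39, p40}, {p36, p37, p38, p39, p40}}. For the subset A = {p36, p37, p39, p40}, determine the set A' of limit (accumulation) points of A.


A' = {p37, p38, p39, p40}

For each x ∈ X, list the open sets U ∈ τ with x ∈ U, then check whether U ∩ (A ∖ {x}) ≠ ∅ for every such U.
  x = p36: open {p36} ∋ x has {p36} ∩ (A ∖ {p36}) = ∅, so x is NOT a limit point.
  x = p37: opens ∋ x are {p36, p37, p38, p39}, {p36, p37, p38, p39, p40}; each meets A ∖ {p37}, so x IS a limit point.
  x = p38: opens ∋ x are {p36, p38}, {p36, p38, p39}, {p36, p38, p40}, {p36, p37, p38, p39}, {p36, p38, p39, p40}, {p36, p37, p38, p39, p40}; each meets A ∖ {p38}, so x IS a limit point.
  x = p39: opens ∋ x are {p36, p38, p39}, {p36, p37, p38, p39}, {p36, p38, p39, p40}, {p36, p37, p38, p39, p40}; each meets A ∖ {p39}, so x IS a limit point.
  x = p40: opens ∋ x are {p36, p38, p40}, {p36, p38, p39, p40}, {p36, p37, p38, p39, p40}; each meets A ∖ {p40}, so x IS a limit point.
Collecting: A' = {p37, p38, p39, p40}.


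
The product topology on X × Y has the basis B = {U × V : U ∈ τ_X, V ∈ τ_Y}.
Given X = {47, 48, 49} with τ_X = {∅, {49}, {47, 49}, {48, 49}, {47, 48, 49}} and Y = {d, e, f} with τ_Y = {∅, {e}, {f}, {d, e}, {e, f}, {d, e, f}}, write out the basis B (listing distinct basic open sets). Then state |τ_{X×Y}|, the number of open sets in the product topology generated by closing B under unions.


Basis B = {∅ × ∅, {49} × {e}, {49} × {f}, {47, 49} × {e}, {47, 49} × {f}, {48, 49} × {e}, {48, 49} × {f}, {49} × {d, e}, {49} × {e, f}, {47, 48, 49} × {e}, {47, 48, 49} × {f}, {49} × {d, e, f}, {47, 49} × {d, e}, {47, 49} × {e, f}, {48, 49} × {d, e}, {48, 49} × {e, f}, {47, 49} × {d, e, f}, {47, 48, 49} × {d, e}, {47, 48, 49} × {e, f}, {48, 49} × {d, e, f}, {47, 48, 49} × {d, e, f}}; |τ_{X×Y}| = 70.

Enumerate products U × V with U ∈ τ_X, V ∈ τ_Y (deduplicated):
  ∅ × ∅ = {} (∅)
  {49} × {e} = {(49,e)}
  {49} × {f} = {(49,f)}
  {47, 49} × {e} = {(47,e), (49,e)}
  {47, 49} × {f} = {(47,f), (49,f)}
  {48, 49} × {e} = {(48,e), (49,e)}
  {48, 49} × {f} = {(48,f), (49,f)}
  {49} × {d, e} = {(49,d), (49,e)}
  {49} × {e, f} = {(49,e), (49,f)}
  {47, 48, 49} × {e} = {(47,e), (48,e), (49,e)}
  {47, 48, 49} × {f} = {(47,f), (48,f), (49,f)}
  {49} × {d, e, f} = {(49,d), (49,e), (49,f)}
  {47, 49} × {d, e} = {(47,d), (47,e), (49,d), (49,e)}
  {47, 49} × {e, f} = {(47,e), (47,f), (49,e), (49,f)}
  {48, 49} × {d, e} = {(48,d), (48,e), (49,d), (49,e)}
  {48, 49} × {e, f} = {(48,e), (48,f), (49,e), (49,f)}
  {47, 49} × {d, e, f} = {(47,d), (47,e), (47,f), (49,d), (49,e), (49,f)}
  {47, 48, 49} × {d, e} = {(47,d), (47,e), (48,d), (48,e), (49,d), (49,e)}
  {47, 48, 49} × {e, f} = {(47,e), (47,f), (48,e), (48,f), (49,e), (49,f)}
  {48, 49} × {d, e, f} = {(48,d), (48,e), (48,f), (49,d), (49,e), (49,f)}
  {47, 48, 49} × {d, e, f} = {(47,d), (47,e), (47,f), (48,d), (48,e), (48,f), (49,d), (49,e), (49,f)}
These 21 distinct sets form the basis B.
Close under arbitrary unions to get τ_{X×Y}; counting gives |τ_{X×Y}| = 70.


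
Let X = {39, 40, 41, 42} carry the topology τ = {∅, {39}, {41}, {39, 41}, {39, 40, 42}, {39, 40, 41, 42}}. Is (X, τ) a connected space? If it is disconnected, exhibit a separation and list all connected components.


(X, τ) is disconnected; components = [{41}, {39, 40, 42}].

Find clopen sets (U ∈ τ with X ∖ U ∈ τ):
  U = ∅, X ∖ U = {39, 40, 41, 42} — both open, so U is clopen.
  U = {41}, X ∖ U = {39, 40, 42} — both open, so U is clopen.
  U = {39, 40, 42}, X ∖ U = {41} — both open, so U is clopen.
  U = {39, 40, 41, 42}, X ∖ U = ∅ — both open, so U is clopen.
Nontrivial clopen(s) exist: e.g. {39, 40, 42}. So (X, τ) is disconnected.
Compute connected components by grouping points that agree on all clopens:
  component: {41}
  component: {39, 40, 42}


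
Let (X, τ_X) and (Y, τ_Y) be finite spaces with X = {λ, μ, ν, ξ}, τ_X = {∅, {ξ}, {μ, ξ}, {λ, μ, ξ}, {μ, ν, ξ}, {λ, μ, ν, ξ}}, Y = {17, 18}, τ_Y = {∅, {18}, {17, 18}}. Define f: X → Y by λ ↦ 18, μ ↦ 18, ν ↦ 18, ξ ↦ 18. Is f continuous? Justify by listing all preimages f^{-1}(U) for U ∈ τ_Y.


f IS continuous.

Compute f^{-1}(U) for each U ∈ τ_Y:
  U = ∅: f^{-1}(U) = ∅ ∈ τ_X ✓.
  U = {18}: f^{-1}(U) = {λ, μ, ν, ξ} ∈ τ_X ✓.
  U = {17, 18}: f^{-1}(U) = {λ, μ, ν, ξ} ∈ τ_X ✓.
Every preimage lies in τ_X, so f IS continuous.


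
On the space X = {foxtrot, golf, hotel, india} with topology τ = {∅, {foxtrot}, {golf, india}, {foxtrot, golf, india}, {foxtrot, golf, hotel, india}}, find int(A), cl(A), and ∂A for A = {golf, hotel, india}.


int(A) = {golf, india}, cl(A) = {golf, hotel, india}, ∂A = {hotel}.

Closed sets in (X, τ) are complements of opens:
  closed(X, τ) = {∅, {hotel}, {foxtrot, hotel}, {golf, hotel, india}, {foxtrot, golf, hotel, india}}.
int(A) = ⋃ {U ∈ τ : U ⊆ A}. Opens contained in A: ∅, {golf, india}.
Taking the union of these: int(A) = {golf, india}.
cl(A) = ⋂ {C closed : A ⊆ C}. Closed sets containing A: {golf, hotel, india}, {foxtrot, golf, hotel, india}.
Intersecting these: cl(A) = {golf, hotel, india}.
∂A = cl(A) ∖ int(A) = {golf, hotel, india} ∖ {golf, india} = {hotel}.


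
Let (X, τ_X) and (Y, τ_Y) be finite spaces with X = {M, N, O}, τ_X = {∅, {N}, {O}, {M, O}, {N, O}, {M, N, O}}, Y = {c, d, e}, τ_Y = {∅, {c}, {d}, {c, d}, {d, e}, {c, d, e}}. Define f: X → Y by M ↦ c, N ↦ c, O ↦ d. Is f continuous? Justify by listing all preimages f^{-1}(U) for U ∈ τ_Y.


f is NOT continuous.

Compute f^{-1}(U) for each U ∈ τ_Y:
  U = ∅: f^{-1}(U) = ∅ ∈ τ_X ✓.
  U = {c}: f^{-1}(U) = {M, N} ∉ τ_X ✗.
  U = {d}: f^{-1}(U) = {O} ∈ τ_X ✓.
  U = {c, d}: f^{-1}(U) = {M, N, O} ∈ τ_X ✓.
  U = {d, e}: f^{-1}(U) = {O} ∈ τ_X ✓.
  U = {c, d, e}: f^{-1}(U) = {M, N, O} ∈ τ_X ✓.
Found U = {c} with f^{-1}(U) = {M, N} not in τ_X. Therefore f is NOT continuous.


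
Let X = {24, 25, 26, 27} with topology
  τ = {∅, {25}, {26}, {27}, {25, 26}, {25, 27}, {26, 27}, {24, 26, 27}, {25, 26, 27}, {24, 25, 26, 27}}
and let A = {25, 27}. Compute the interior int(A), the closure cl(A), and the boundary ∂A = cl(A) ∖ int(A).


int(A) = {25, 27}, cl(A) = {24, 25, 27}, ∂A = {24}.

Closed sets in (X, τ) are complements of opens:
  closed(X, τ) = {∅, {24}, {25}, {24, 25}, {24, 26}, {24, 27}, {24, 25, 26}, {24, 25, 27}, {24, 26, 27}, {24, 25, 26, 27}}.
int(A) = ⋃ {U ∈ τ : U ⊆ A}. Opens contained in A: ∅, {25}, {27}, {25, 27}.
Taking the union of these: int(A) = {25, 27}.
cl(A) = ⋂ {C closed : A ⊆ C}. Closed sets containing A: {24, 25, 27}, {24, 25, 26, 27}.
Intersecting these: cl(A) = {24, 25, 27}.
∂A = cl(A) ∖ int(A) = {24, 25, 27} ∖ {25, 27} = {24}.


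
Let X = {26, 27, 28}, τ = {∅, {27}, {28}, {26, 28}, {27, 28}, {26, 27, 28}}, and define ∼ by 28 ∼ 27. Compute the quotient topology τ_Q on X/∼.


X/∼ = {[26], [27=28]}; |τ_Q| = 3.

Equivalence classes: [26], [27=28].
Quotient map π: X → X/∼ sends 26 ↦ [26], 27 ↦ [27=28], 28 ↦ [27=28].
For each subset V ⊆ X/∼, compute π^{-1}(V) ⊆ X and check whether π^{-1}(V) ∈ τ. V is open in τ_Q iff π^{-1}(V) ∈ τ.
  V = {}: π^{-1}(V) = ∅ ∈ τ ✓.
  V = {[26]}: π^{-1}(V) = {26} ∉ τ ✗.
  V = {[27=28]}: π^{-1}(V) = {27, 28} ∈ τ ✓.
  V = {[26], [27=28]}: π^{-1}(V) = {26, 27, 28} ∈ τ ✓.
Open sets in the quotient: τ_Q = {{}, {[27=28]}, {[26], [27=28]}} (3 elements).


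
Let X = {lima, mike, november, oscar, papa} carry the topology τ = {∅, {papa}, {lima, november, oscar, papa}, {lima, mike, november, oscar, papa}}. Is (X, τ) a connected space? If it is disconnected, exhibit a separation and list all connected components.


(X, τ) is connected.

Find clopen sets (U ∈ τ with X ∖ U ∈ τ):
  U = ∅, X ∖ U = {lima, mike, november, oscar, papa} — both open, so U is clopen.
  U = {lima, mike, november, oscar, papa}, X ∖ U = ∅ — both open, so U is clopen.
Only trivial clopens (∅ and X) exist, so (X, τ) is connected.
Compute connected components by grouping points that agree on all clopens:
  component: {lima, mike, november, oscar, papa}


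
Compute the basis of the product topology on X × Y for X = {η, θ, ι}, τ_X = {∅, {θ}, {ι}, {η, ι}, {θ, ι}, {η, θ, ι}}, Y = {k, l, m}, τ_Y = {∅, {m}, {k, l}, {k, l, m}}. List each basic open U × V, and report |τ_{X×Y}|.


Basis B = {∅ × ∅, {θ} × {m}, {ι} × {m}, {η, ι} × {m}, {θ} × {k, l}, {θ, ι} × {m}, {ι} × {k, l}, {η, θ, ι} × {m}, {θ} × {k, l, m}, {ι} × {k, l, m}, {η, ι} × {k, l}, {θ, ι} × {k, l}, {η, ι} × {k, l, m}, {η, θ, ι} × {k, l}, {θ, ι} × {k, l, m}, {η, θ, ι} × {k, l, m}}; |τ_{X×Y}| = 36.

Enumerate products U × V with U ∈ τ_X, V ∈ τ_Y (deduplicated):
  ∅ × ∅ = {} (∅)
  {θ} × {m} = {(θ,m)}
  {ι} × {m} = {(ι,m)}
  {η, ι} × {m} = {(η,m), (ι,m)}
  {θ} × {k, l} = {(θ,k), (θ,l)}
  {θ, ι} × {m} = {(θ,m), (ι,m)}
  {ι} × {k, l} = {(ι,k), (ι,l)}
  {η, θ, ι} × {m} = {(η,m), (θ,m), (ι,m)}
  {θ} × {k, l, m} = {(θ,k), (θ,l), (θ,m)}
  {ι} × {k, l, m} = {(ι,k), (ι,l), (ι,m)}
  {η, ι} × {k, l} = {(η,k), (η,l), (ι,k), (ι,l)}
  {θ, ι} × {k, l} = {(θ,k), (θ,l), (ι,k), (ι,l)}
  {η, ι} × {k, l, m} = {(η,k), (η,l), (η,m), (ι,k), (ι,l), (ι,m)}
  {η, θ, ι} × {k, l} = {(η,k), (η,l), (θ,k), (θ,l), (ι,k), (ι,l)}
  {θ, ι} × {k, l, m} = {(θ,k), (θ,l), (θ,m), (ι,k), (ι,l), (ι,m)}
  {η, θ, ι} × {k, l, m} = {(η,k), (η,l), (η,m), (θ,k), (θ,l), (θ,m), (ι,k), (ι,l), (ι,m)}
These 16 distinct sets form the basis B.
Close under arbitrary unions to get τ_{X×Y}; counting gives |τ_{X×Y}| = 36.


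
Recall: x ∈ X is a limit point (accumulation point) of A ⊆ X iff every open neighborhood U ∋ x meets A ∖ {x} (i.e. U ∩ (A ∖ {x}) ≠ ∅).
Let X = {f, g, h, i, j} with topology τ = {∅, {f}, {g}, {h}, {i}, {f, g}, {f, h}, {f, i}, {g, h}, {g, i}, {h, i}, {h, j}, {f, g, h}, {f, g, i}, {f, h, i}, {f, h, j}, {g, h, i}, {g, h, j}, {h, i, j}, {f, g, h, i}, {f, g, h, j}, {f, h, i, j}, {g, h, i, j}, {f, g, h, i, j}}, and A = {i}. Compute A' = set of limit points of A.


A' = ∅

For each x ∈ X, list the open sets U ∈ τ with x ∈ U, then check whether U ∩ (A ∖ {x}) ≠ ∅ for every such U.
  x = f: open {f} ∋ x has {f} ∩ (A ∖ {f}) = ∅, so x is NOT a limit point.
  x = g: open {g} ∋ x has {g} ∩ (A ∖ {g}) = ∅, so x is NOT a limit point.
  x = h: open {h} ∋ x has {h} ∩ (A ∖ {h}) = ∅, so x is NOT a limit point.
  x = i: open {i} ∋ x has {i} ∩ (A ∖ {i}) = ∅, so x is NOT a limit point.
  x = j: open {h, j} ∋ x has {h, j} ∩ (A ∖ {j}) = ∅, so x is NOT a limit point.
Collecting: A' = ∅.


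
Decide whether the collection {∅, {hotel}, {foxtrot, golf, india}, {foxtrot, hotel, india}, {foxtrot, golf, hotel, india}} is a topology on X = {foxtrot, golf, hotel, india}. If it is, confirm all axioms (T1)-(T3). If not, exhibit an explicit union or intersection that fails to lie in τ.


τ is NOT a topology on X.

Axiom (T1): ∅ ∈ τ? Yes; X ∈ τ? Yes.
Axiom (T2/T3): check pairwise unions and intersections of members of τ.
Counterexample for (T3): {foxtrot, golf, india} ∩ {foxtrot, hotel, india} = {foxtrot, india} ∉ τ. Therefore τ is NOT a topology.


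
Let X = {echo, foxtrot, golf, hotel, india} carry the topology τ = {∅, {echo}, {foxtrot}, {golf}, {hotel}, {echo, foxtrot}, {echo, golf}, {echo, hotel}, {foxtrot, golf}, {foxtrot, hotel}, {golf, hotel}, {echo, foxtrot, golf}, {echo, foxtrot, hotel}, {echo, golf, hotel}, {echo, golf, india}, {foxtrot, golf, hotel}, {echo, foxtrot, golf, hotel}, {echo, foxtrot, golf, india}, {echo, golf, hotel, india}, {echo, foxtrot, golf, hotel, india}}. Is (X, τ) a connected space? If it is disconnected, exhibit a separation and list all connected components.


(X, τ) is disconnected; components = [{foxtrot}, {hotel}, {echo, golf, india}].

Find clopen sets (U ∈ τ with X ∖ U ∈ τ):
  U = ∅, X ∖ U = {echo, foxtrot, golf, hotel, india} — both open, so U is clopen.
  U = {foxtrot}, X ∖ U = {echo, golf, hotel, india} — both open, so U is clopen.
  U = {hotel}, X ∖ U = {echo, foxtrot, golf, india} — both open, so U is clopen.
  U = {foxtrot, hotel}, X ∖ U = {echo, golf, india} — both open, so U is clopen.
  U = {echo, golf, india}, X ∖ U = {foxtrot, hotel} — both open, so U is clopen.
  U = {echo, foxtrot, golf, india}, X ∖ U = {hotel} — both open, so U is clopen.
  U = {echo, golf, hotel, india}, X ∖ U = {foxtrot} — both open, so U is clopen.
  U = {echo, foxtrot, golf, hotel, india}, X ∖ U = ∅ — both open, so U is clopen.
Nontrivial clopen(s) exist: e.g. {hotel}. So (X, τ) is disconnected.
Compute connected components by grouping points that agree on all clopens:
  component: {foxtrot}
  component: {hotel}
  component: {echo, golf, india}


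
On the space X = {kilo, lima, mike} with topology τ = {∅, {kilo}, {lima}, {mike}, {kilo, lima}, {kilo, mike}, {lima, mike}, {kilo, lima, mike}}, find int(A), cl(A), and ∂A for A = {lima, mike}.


int(A) = {lima, mike}, cl(A) = {lima, mike}, ∂A = ∅.

Closed sets in (X, τ) are complements of opens:
  closed(X, τ) = {∅, {kilo}, {lima}, {mike}, {kilo, lima}, {kilo, mike}, {lima, mike}, {kilo, lima, mike}}.
int(A) = ⋃ {U ∈ τ : U ⊆ A}. Opens contained in A: ∅, {lima}, {mike}, {lima, mike}.
Taking the union of these: int(A) = {lima, mike}.
cl(A) = ⋂ {C closed : A ⊆ C}. Closed sets containing A: {lima, mike}, {kilo, lima, mike}.
Intersecting these: cl(A) = {lima, mike}.
∂A = cl(A) ∖ int(A) = {lima, mike} ∖ {lima, mike} = ∅.


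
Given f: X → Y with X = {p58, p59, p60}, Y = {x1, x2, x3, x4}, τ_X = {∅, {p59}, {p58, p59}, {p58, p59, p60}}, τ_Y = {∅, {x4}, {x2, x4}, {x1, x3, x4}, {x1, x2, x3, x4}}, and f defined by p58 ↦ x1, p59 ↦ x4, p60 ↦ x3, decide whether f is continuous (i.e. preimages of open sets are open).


f IS continuous.

Compute f^{-1}(U) for each U ∈ τ_Y:
  U = ∅: f^{-1}(U) = ∅ ∈ τ_X ✓.
  U = {x4}: f^{-1}(U) = {p59} ∈ τ_X ✓.
  U = {x2, x4}: f^{-1}(U) = {p59} ∈ τ_X ✓.
  U = {x1, x3, x4}: f^{-1}(U) = {p58, p59, p60} ∈ τ_X ✓.
  U = {x1, x2, x3, x4}: f^{-1}(U) = {p58, p59, p60} ∈ τ_X ✓.
Every preimage lies in τ_X, so f IS continuous.


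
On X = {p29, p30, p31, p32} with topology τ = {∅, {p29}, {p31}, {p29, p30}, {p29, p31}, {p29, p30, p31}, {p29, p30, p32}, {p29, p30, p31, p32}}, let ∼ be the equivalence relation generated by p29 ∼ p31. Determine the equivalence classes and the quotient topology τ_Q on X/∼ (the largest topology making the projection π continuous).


X/∼ = {[p29=p31], [p30], [p32]}; |τ_Q| = 4.

Equivalence classes: [p29=p31], [p30], [p32].
Quotient map π: X → X/∼ sends p29 ↦ [p29=p31], p30 ↦ [p30], p31 ↦ [p29=p31], p32 ↦ [p32].
For each subset V ⊆ X/∼, compute π^{-1}(V) ⊆ X and check whether π^{-1}(V) ∈ τ. V is open in τ_Q iff π^{-1}(V) ∈ τ.
  V = {}: π^{-1}(V) = ∅ ∈ τ ✓.
  V = {[p29=p31]}: π^{-1}(V) = {p29, p31} ∈ τ ✓.
  V = {[p30]}: π^{-1}(V) = {p30} ∉ τ ✗.
  V = {[p29=p31], [p30]}: π^{-1}(V) = {p29, p30, p31} ∈ τ ✓.
  V = {[p32]}: π^{-1}(V) = {p32} ∉ τ ✗.
  V = {[p29=p31], [p32]}: π^{-1}(V) = {p29, p31, p32} ∉ τ ✗.
  V = {[p30], [p32]}: π^{-1}(V) = {p30, p32} ∉ τ ✗.
  V = {[p29=p31], [p30], [p32]}: π^{-1}(V) = {p29, p30, p31, p32} ∈ τ ✓.
Open sets in the quotient: τ_Q = {{}, {[p29=p31]}, {[p29=p31], [p30]}, {[p29=p31], [p30], [p32]}} (4 elements).


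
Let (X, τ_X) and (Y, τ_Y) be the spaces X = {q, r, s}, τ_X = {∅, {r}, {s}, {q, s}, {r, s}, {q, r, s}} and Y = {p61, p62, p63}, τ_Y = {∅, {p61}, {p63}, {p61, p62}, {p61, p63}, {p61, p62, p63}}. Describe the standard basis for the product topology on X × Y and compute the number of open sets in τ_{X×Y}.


Basis B = {∅ × ∅, {r} × {p61}, {r} × {p63}, {s} × {p61}, {s} × {p63}, {q, s} × {p61}, {q, s} × {p63}, {r} × {p61, p62}, {r} × {p61, p63}, {r, s} × {p61}, {r, s} × {p63}, {s} × {p61, p62}, {s} × {p61, p63}, {q, r, s} × {p61}, {q, r, s} × {p63}, {r} × {p61, p62, p63}, {s} × {p61, p62, p63}, {q, s} × {p61, p62}, {q, s} × {p61, p63}, {r, s} × {p61, p62}, {r, s} × {p61, p63}, {q, s} × {p61, p62, p63}, {q, r, s} × {p61, p62}, {q, r, s} × {p61, p63}, {r, s} × {p61, p62, p63}, {q, r, s} × {p61, p62, p63}}; |τ_{X×Y}| = 108.

Enumerate products U × V with U ∈ τ_X, V ∈ τ_Y (deduplicated):
  ∅ × ∅ = {} (∅)
  {r} × {p61} = {(r,p61)}
  {r} × {p63} = {(r,p63)}
  {s} × {p61} = {(s,p61)}
  {s} × {p63} = {(s,p63)}
  {q, s} × {p61} = {(q,p61), (s,p61)}
  {q, s} × {p63} = {(q,p63), (s,p63)}
  {r} × {p61, p62} = {(r,p61), (r,p62)}
  {r} × {p61, p63} = {(r,p61), (r,p63)}
  {r, s} × {p61} = {(r,p61), (s,p61)}
  {r, s} × {p63} = {(r,p63), (s,p63)}
  {s} × {p61, p62} = {(s,p61), (s,p62)}
  {s} × {p61, p63} = {(s,p61), (s,p63)}
  {q, r, s} × {p61} = {(q,p61), (r,p61), (s,p61)}
  {q, r, s} × {p63} = {(q,p63), (r,p63), (s,p63)}
  {r} × {p61, p62, p63} = {(r,p61), (r,p62), (r,p63)}
  {s} × {p61, p62, p63} = {(s,p61), (s,p62), (s,p63)}
  {q, s} × {p61, p62} = {(q,p61), (q,p62), (s,p61), (s,p62)}
  {q, s} × {p61, p63} = {(q,p61), (q,p63), (s,p61), (s,p63)}
  {r, s} × {p61, p62} = {(r,p61), (r,p62), (s,p61), (s,p62)}
  {r, s} × {p61, p63} = {(r,p61), (r,p63), (s,p61), (s,p63)}
  {q, s} × {p61, p62, p63} = {(q,p61), (q,p62), (q,p63), (s,p61), (s,p62), (s,p63)}
  {q, r, s} × {p61, p62} = {(q,p61), (q,p62), (r,p61), (r,p62), (s,p61), (s,p62)}
  {q, r, s} × {p61, p63} = {(q,p61), (q,p63), (r,p61), (r,p63), (s,p61), (s,p63)}
  {r, s} × {p61, p62, p63} = {(r,p61), (r,p62), (r,p63), (s,p61), (s,p62), (s,p63)}
  {q, r, s} × {p61, p62, p63} = {(q,p61), (q,p62), (q,p63), (r,p61), (r,p62), (r,p63), (s,p61), (s,p62), (s,p63)}
These 26 distinct sets form the basis B.
Close under arbitrary unions to get τ_{X×Y}; counting gives |τ_{X×Y}| = 108.


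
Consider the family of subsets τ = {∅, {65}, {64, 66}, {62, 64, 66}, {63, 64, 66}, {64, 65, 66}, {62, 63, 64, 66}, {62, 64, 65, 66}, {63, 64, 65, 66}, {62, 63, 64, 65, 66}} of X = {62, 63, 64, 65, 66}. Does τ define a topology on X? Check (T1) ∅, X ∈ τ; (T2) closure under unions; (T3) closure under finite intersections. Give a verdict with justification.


τ IS a topology on X.

Axiom (T1): ∅ ∈ τ? Yes; X ∈ τ? Yes.
Axiom (T2/T3): check pairwise unions and intersections of members of τ.
All pairwise intersections and unions checked — each lies in τ. Therefore τ satisfies (T1), (T2), (T3): it IS a topology on X.


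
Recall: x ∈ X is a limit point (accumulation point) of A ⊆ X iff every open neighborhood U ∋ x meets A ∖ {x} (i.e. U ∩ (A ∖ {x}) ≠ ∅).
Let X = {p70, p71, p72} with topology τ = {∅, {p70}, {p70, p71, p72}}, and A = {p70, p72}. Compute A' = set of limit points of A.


A' = {p71, p72}

For each x ∈ X, list the open sets U ∈ τ with x ∈ U, then check whether U ∩ (A ∖ {x}) ≠ ∅ for every such U.
  x = p70: open {p70} ∋ x has {p70} ∩ (A ∖ {p70}) = ∅, so x is NOT a limit point.
  x = p71: opens ∋ x are {p70, p71, p72}; each meets A ∖ {p71}, so x IS a limit point.
  x = p72: opens ∋ x are {p70, p71, p72}; each meets A ∖ {p72}, so x IS a limit point.
Collecting: A' = {p71, p72}.


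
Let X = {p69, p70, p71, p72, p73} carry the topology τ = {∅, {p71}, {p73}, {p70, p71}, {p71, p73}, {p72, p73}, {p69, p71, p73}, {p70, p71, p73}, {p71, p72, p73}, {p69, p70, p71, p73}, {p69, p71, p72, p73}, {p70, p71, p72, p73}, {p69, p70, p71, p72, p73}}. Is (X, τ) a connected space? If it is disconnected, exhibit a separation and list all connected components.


(X, τ) is connected.

Find clopen sets (U ∈ τ with X ∖ U ∈ τ):
  U = ∅, X ∖ U = {p69, p70, p71, p72, p73} — both open, so U is clopen.
  U = {p69, p70, p71, p72, p73}, X ∖ U = ∅ — both open, so U is clopen.
Only trivial clopens (∅ and X) exist, so (X, τ) is connected.
Compute connected components by grouping points that agree on all clopens:
  component: {p69, p70, p71, p72, p73}


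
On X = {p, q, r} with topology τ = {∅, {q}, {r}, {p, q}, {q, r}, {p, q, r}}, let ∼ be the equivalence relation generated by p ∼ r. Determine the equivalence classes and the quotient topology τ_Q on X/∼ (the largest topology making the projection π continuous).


X/∼ = {[p=r], [q]}; |τ_Q| = 3.

Equivalence classes: [p=r], [q].
Quotient map π: X → X/∼ sends p ↦ [p=r], q ↦ [q], r ↦ [p=r].
For each subset V ⊆ X/∼, compute π^{-1}(V) ⊆ X and check whether π^{-1}(V) ∈ τ. V is open in τ_Q iff π^{-1}(V) ∈ τ.
  V = {}: π^{-1}(V) = ∅ ∈ τ ✓.
  V = {[p=r]}: π^{-1}(V) = {p, r} ∉ τ ✗.
  V = {[q]}: π^{-1}(V) = {q} ∈ τ ✓.
  V = {[p=r], [q]}: π^{-1}(V) = {p, q, r} ∈ τ ✓.
Open sets in the quotient: τ_Q = {{}, {[q]}, {[p=r], [q]}} (3 elements).


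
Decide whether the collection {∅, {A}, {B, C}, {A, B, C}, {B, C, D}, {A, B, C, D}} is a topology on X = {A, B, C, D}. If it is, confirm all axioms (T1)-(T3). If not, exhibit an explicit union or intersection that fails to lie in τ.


τ IS a topology on X.

Axiom (T1): ∅ ∈ τ? Yes; X ∈ τ? Yes.
Axiom (T2/T3): check pairwise unions and intersections of members of τ.
All pairwise intersections and unions checked — each lies in τ. Therefore τ satisfies (T1), (T2), (T3): it IS a topology on X.


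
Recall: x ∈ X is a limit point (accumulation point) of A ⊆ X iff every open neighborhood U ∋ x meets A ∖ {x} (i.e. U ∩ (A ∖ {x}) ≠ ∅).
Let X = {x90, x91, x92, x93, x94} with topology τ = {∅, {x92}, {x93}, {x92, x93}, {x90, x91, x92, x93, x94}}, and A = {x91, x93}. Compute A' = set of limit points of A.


A' = {x90, x91, x94}

For each x ∈ X, list the open sets U ∈ τ with x ∈ U, then check whether U ∩ (A ∖ {x}) ≠ ∅ for every such U.
  x = x90: opens ∋ x are {x90, x91, x92, x93, x94}; each meets A ∖ {x90}, so x IS a limit point.
  x = x91: opens ∋ x are {x90, x91, x92, x93, x94}; each meets A ∖ {x91}, so x IS a limit point.
  x = x92: open {x92} ∋ x has {x92} ∩ (A ∖ {x92}) = ∅, so x is NOT a limit point.
  x = x93: open {x93} ∋ x has {x93} ∩ (A ∖ {x93}) = ∅, so x is NOT a limit point.
  x = x94: opens ∋ x are {x90, x91, x92, x93, x94}; each meets A ∖ {x94}, so x IS a limit point.
Collecting: A' = {x90, x91, x94}.


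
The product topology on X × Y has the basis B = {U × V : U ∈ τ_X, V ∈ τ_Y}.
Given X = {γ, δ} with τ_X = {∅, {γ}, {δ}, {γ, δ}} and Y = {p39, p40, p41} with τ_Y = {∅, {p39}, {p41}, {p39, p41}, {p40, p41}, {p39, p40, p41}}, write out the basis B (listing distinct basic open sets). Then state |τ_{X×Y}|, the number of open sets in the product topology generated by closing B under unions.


Basis B = {∅ × ∅, {γ} × {p39}, {γ} × {p41}, {δ} × {p39}, {δ} × {p41}, {γ} × {p39, p41}, {γ, δ} × {p39}, {γ} × {p40, p41}, {γ, δ} × {p41}, {δ} × {p39, p41}, {δ} × {p40, p41}, {γ} × {p39, p40, p41}, {δ} × {p39, p40, p41}, {γ, δ} × {p39, p41}, {γ, δ} × {p40, p41}, {γ, δ} × {p39, p40, p41}}; |τ_{X×Y}| = 36.

Enumerate products U × V with U ∈ τ_X, V ∈ τ_Y (deduplicated):
  ∅ × ∅ = {} (∅)
  {γ} × {p39} = {(γ,p39)}
  {γ} × {p41} = {(γ,p41)}
  {δ} × {p39} = {(δ,p39)}
  {δ} × {p41} = {(δ,p41)}
  {γ} × {p39, p41} = {(γ,p39), (γ,p41)}
  {γ, δ} × {p39} = {(γ,p39), (δ,p39)}
  {γ} × {p40, p41} = {(γ,p40), (γ,p41)}
  {γ, δ} × {p41} = {(γ,p41), (δ,p41)}
  {δ} × {p39, p41} = {(δ,p39), (δ,p41)}
  {δ} × {p40, p41} = {(δ,p40), (δ,p41)}
  {γ} × {p39, p40, p41} = {(γ,p39), (γ,p40), (γ,p41)}
  {δ} × {p39, p40, p41} = {(δ,p39), (δ,p40), (δ,p41)}
  {γ, δ} × {p39, p41} = {(γ,p39), (γ,p41), (δ,p39), (δ,p41)}
  {γ, δ} × {p40, p41} = {(γ,p40), (γ,p41), (δ,p40), (δ,p41)}
  {γ, δ} × {p39, p40, p41} = {(γ,p39), (γ,p40), (γ,p41), (δ,p39), (δ,p40), (δ,p41)}
These 16 distinct sets form the basis B.
Close under arbitrary unions to get τ_{X×Y}; counting gives |τ_{X×Y}| = 36.


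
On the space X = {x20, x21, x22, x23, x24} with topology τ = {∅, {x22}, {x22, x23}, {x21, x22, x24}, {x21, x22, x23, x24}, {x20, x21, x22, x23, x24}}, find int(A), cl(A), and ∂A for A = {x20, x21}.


int(A) = ∅, cl(A) = {x20, x21, x24}, ∂A = {x20, x21, x24}.

Closed sets in (X, τ) are complements of opens:
  closed(X, τ) = {∅, {x20}, {x20, x23}, {x20, x21, x24}, {x20, x21, x23, x24}, {x20, x21, x22, x23, x24}}.
int(A) = ⋃ {U ∈ τ : U ⊆ A}. Opens contained in A: ∅.
Taking the union of these: int(A) = ∅.
cl(A) = ⋂ {C closed : A ⊆ C}. Closed sets containing A: {x20, x21, x24}, {x20, x21, x23, x24}, {x20, x21, x22, x23, x24}.
Intersecting these: cl(A) = {x20, x21, x24}.
∂A = cl(A) ∖ int(A) = {x20, x21, x24} ∖ ∅ = {x20, x21, x24}.
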